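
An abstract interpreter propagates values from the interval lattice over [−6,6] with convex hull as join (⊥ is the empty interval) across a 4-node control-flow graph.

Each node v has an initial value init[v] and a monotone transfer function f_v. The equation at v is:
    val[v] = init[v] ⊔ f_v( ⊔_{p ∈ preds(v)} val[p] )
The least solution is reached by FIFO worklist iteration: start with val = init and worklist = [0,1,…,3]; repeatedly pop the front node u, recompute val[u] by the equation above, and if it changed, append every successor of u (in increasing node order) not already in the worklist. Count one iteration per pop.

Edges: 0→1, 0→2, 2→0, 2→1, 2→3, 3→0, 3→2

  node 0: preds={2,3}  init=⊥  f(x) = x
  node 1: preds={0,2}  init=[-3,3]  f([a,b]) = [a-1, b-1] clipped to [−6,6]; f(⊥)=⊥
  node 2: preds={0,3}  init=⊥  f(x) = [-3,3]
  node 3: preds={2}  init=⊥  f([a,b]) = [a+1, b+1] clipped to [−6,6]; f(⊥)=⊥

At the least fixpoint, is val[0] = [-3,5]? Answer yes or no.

Trace (7 dequeues):
  [1] u=0 | in ⊥ | out ⊥ | ==
  [2] u=1 | in ⊥ | out [-3,3] | ==
  [3] u=2 | in ⊥ | out [-3,3] | prev ⊥ | push {0,1}
  [4] u=3 | in [-3,3] | out [-2,4] | prev ⊥ | push {2}
  [5] u=0 | in [-3,4] | out [-3,4] | prev ⊥ | push {}
  [6] u=1 | in [-3,4] | out [-4,3] | prev [-3,3] | push {}
  [7] u=2 | in [-3,4] | out [-3,3] | ==

Converged values:
  [0] [-3,4]
  [1] [-4,3]
  [2] [-3,3]
  [3] [-2,4]

no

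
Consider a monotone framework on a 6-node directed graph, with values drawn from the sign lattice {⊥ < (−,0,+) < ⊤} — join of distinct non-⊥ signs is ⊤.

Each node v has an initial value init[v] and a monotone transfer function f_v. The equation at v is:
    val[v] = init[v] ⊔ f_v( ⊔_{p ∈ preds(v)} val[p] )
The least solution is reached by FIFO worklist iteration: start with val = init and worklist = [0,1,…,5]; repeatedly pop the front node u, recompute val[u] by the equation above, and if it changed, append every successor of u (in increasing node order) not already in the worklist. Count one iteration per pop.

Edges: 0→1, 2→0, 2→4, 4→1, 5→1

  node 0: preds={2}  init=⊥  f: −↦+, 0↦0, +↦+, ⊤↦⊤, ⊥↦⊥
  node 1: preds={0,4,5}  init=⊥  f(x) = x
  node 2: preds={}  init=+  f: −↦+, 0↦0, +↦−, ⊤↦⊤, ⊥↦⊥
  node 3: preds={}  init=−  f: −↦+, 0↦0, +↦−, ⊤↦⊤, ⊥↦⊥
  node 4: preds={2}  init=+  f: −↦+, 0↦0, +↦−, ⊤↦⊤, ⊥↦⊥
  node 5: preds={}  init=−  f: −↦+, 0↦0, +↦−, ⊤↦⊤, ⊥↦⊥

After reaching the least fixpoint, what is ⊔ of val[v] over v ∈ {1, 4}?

⊤

Iteration log — 7 steps:
  step 1. node 0  ⊔preds=+  new=+  old=⊥  +wl: 
  step 2. node 1  ⊔preds=⊤  new=⊤  old=⊥  +wl: 
  step 3. node 2  ⊔preds=⊥  new=+  stable
  step 4. node 3  ⊔preds=⊥  new=−  stable
  step 5. node 4  ⊔preds=+  new=⊤  old=+  +wl: 1
  step 6. node 5  ⊔preds=⊥  new=−  stable
  step 7. node 1  ⊔preds=⊤  new=⊤  stable

Least fixpoint reached:
  node 0: +
  node 1: ⊤
  node 2: +
  node 3: −
  node 4: ⊤
  node 5: −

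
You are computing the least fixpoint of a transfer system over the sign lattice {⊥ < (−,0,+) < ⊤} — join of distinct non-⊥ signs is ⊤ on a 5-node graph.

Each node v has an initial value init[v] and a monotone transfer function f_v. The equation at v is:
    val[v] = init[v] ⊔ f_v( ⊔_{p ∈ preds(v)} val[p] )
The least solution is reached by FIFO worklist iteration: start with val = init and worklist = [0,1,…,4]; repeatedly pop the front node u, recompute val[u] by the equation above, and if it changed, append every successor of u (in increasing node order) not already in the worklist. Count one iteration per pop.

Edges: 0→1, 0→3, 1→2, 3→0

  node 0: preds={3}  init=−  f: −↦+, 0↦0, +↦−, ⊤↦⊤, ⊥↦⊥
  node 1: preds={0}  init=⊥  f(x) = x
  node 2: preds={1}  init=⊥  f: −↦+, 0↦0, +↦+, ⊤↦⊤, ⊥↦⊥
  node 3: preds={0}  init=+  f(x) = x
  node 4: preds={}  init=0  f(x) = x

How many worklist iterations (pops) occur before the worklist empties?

Iteration log — 9 steps:
  step 1. node 0  ⊔preds=+  new=−  stable
  step 2. node 1  ⊔preds=−  new=−  old=⊥  +wl: 
  step 3. node 2  ⊔preds=−  new=+  old=⊥  +wl: 
  step 4. node 3  ⊔preds=−  new=⊤  old=+  +wl: 0
  step 5. node 4  ⊔preds=⊥  new=0  stable
  step 6. node 0  ⊔preds=⊤  new=⊤  old=−  +wl: 1,3
  step 7. node 1  ⊔preds=⊤  new=⊤  old=−  +wl: 2
  step 8. node 3  ⊔preds=⊤  new=⊤  stable
  step 9. node 2  ⊔preds=⊤  new=⊤  old=+  +wl: 

Least fixpoint reached:
  node 0: ⊤
  node 1: ⊤
  node 2: ⊤
  node 3: ⊤
  node 4: 0

9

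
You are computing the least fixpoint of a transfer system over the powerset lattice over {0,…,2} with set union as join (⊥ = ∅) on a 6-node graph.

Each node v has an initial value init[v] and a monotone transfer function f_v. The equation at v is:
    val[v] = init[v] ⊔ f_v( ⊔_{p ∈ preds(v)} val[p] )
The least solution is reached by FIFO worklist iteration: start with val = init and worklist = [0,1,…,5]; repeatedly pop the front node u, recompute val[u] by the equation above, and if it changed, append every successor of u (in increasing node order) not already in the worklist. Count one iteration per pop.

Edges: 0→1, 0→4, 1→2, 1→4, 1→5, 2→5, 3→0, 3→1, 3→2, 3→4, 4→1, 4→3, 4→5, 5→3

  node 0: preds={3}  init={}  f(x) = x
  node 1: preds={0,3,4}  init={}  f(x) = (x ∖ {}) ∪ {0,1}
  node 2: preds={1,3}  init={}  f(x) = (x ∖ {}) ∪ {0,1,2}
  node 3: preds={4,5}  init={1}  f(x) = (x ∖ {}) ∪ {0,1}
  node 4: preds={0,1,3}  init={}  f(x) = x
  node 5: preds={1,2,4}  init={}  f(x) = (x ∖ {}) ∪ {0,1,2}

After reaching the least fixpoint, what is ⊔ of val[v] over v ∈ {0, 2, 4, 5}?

{0,1,2}

Iteration log — 17 steps:
  step 1. node 0  ⊔preds={1}  new={1}  old={}  +wl: 
  step 2. node 1  ⊔preds={1}  new={0,1}  old={}  +wl: 
  step 3. node 2  ⊔preds={0,1}  new={0,1,2}  old={}  +wl: 
  step 4. node 3  ⊔preds={}  new={0,1}  old={1}  +wl: 0,1,2
  step 5. node 4  ⊔preds={0,1}  new={0,1}  old={}  +wl: 3
  step 6. node 5  ⊔preds={0,1,2}  new={0,1,2}  old={}  +wl: 
  step 7. node 0  ⊔preds={0,1}  new={0,1}  old={1}  +wl: 4
  step 8. node 1  ⊔preds={0,1}  new={0,1}  stable
  step 9. node 2  ⊔preds={0,1}  new={0,1,2}  stable
  step 10. node 3  ⊔preds={0,1,2}  new={0,1,2}  old={0,1}  +wl: 0,1,2
  step 11. node 4  ⊔preds={0,1,2}  new={0,1,2}  old={0,1}  +wl: 3,5
  step 12. node 0  ⊔preds={0,1,2}  new={0,1,2}  old={0,1}  +wl: 4
  step 13. node 1  ⊔preds={0,1,2}  new={0,1,2}  old={0,1}  +wl: 
  step 14. node 2  ⊔preds={0,1,2}  new={0,1,2}  stable
  step 15. node 3  ⊔preds={0,1,2}  new={0,1,2}  stable
  step 16. node 5  ⊔preds={0,1,2}  new={0,1,2}  stable
  step 17. node 4  ⊔preds={0,1,2}  new={0,1,2}  stable

Least fixpoint reached:
  node 0: {0,1,2}
  node 1: {0,1,2}
  node 2: {0,1,2}
  node 3: {0,1,2}
  node 4: {0,1,2}
  node 5: {0,1,2}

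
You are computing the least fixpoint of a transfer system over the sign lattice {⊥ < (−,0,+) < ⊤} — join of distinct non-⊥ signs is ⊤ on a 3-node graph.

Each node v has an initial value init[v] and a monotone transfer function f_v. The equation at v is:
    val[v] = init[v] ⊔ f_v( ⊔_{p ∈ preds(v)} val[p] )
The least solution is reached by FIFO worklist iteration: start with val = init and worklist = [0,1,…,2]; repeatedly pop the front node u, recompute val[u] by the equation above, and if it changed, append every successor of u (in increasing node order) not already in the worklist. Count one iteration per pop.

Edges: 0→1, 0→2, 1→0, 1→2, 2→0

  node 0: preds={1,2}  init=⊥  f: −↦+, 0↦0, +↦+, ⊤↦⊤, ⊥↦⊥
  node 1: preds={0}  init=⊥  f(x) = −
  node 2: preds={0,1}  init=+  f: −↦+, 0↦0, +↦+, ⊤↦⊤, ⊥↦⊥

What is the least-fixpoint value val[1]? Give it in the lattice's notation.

−

Worklist (6 pops):
  #1 pop 0: in=+ → + (was ⊥); enqueue []
  #2 pop 1: in=+ → − (was ⊥); enqueue [0]
  #3 pop 2: in=⊤ → ⊤ (was +); enqueue []
  #4 pop 0: in=⊤ → ⊤ (was +); enqueue [1,2]
  #5 pop 1: in=⊤ → − (no change)
  #6 pop 2: in=⊤ → ⊤ (no change)

Fixpoint:
  val[0] = ⊤
  val[1] = −
  val[2] = ⊤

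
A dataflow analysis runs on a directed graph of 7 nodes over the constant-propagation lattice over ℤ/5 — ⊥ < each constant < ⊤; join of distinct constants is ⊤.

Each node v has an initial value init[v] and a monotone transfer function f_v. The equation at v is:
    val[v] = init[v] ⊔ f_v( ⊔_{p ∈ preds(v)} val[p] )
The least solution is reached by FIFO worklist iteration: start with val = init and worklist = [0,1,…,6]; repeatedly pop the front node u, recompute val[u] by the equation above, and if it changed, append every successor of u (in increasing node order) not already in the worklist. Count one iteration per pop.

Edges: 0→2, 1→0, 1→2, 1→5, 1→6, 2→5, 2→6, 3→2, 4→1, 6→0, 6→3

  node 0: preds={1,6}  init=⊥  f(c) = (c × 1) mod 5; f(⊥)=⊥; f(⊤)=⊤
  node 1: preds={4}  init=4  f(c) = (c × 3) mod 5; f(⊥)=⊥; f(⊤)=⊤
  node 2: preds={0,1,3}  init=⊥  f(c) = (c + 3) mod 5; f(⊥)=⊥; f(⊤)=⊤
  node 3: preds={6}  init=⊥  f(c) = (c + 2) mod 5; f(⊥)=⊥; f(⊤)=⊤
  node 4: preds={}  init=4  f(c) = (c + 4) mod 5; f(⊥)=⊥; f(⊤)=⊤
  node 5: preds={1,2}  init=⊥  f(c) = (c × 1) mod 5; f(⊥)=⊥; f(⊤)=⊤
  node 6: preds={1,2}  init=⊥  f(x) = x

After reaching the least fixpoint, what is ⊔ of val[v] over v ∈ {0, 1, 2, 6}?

Worklist (10 pops):
  #1 pop 0: in=4 → 4 (was ⊥); enqueue []
  #2 pop 1: in=4 → ⊤ (was 4); enqueue [0]
  #3 pop 2: in=⊤ → ⊤ (was ⊥); enqueue []
  #4 pop 3: in=⊥ → ⊥ (no change)
  #5 pop 4: in=⊥ → 4 (no change)
  #6 pop 5: in=⊤ → ⊤ (was ⊥); enqueue []
  #7 pop 6: in=⊤ → ⊤ (was ⊥); enqueue [3]
  #8 pop 0: in=⊤ → ⊤ (was 4); enqueue [2]
  #9 pop 3: in=⊤ → ⊤ (was ⊥); enqueue []
  #10 pop 2: in=⊤ → ⊤ (no change)

Fixpoint:
  val[0] = ⊤
  val[1] = ⊤
  val[2] = ⊤
  val[3] = ⊤
  val[4] = 4
  val[5] = ⊤
  val[6] = ⊤

⊤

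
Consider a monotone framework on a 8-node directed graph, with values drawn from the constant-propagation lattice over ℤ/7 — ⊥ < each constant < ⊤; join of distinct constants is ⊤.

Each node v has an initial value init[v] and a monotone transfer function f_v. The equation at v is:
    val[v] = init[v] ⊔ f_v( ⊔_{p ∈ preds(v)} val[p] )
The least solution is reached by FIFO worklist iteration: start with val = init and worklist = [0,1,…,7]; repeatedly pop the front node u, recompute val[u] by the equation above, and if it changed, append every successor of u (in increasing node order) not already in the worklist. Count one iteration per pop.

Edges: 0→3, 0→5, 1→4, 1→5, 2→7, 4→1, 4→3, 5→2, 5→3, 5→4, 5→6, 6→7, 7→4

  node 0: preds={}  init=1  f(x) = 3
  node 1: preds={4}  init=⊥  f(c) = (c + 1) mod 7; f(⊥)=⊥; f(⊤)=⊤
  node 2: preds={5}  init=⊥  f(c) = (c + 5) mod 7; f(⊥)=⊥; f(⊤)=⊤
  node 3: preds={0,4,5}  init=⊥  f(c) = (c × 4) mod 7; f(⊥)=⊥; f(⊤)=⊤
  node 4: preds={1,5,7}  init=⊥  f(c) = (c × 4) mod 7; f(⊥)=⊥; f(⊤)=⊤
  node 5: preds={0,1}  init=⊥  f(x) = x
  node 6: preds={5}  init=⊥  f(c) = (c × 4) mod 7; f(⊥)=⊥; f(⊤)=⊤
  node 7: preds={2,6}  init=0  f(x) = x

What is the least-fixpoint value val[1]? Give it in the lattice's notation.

⊤

Worklist (18 pops):
  #1 pop 0: in=⊥ → ⊤ (was 1); enqueue []
  #2 pop 1: in=⊥ → ⊥ (no change)
  #3 pop 2: in=⊥ → ⊥ (no change)
  #4 pop 3: in=⊤ → ⊤ (was ⊥); enqueue []
  #5 pop 4: in=0 → 0 (was ⊥); enqueue [1,3]
  #6 pop 5: in=⊤ → ⊤ (was ⊥); enqueue [2,4]
  #7 pop 6: in=⊤ → ⊤ (was ⊥); enqueue []
  #8 pop 7: in=⊤ → ⊤ (was 0); enqueue []
  #9 pop 1: in=0 → 1 (was ⊥); enqueue [5]
  #10 pop 3: in=⊤ → ⊤ (no change)
  #11 pop 2: in=⊤ → ⊤ (was ⊥); enqueue [7]
  #12 pop 4: in=⊤ → ⊤ (was 0); enqueue [1,3]
  #13 pop 5: in=⊤ → ⊤ (no change)
  #14 pop 7: in=⊤ → ⊤ (no change)
  #15 pop 1: in=⊤ → ⊤ (was 1); enqueue [4,5]
  #16 pop 3: in=⊤ → ⊤ (no change)
  #17 pop 4: in=⊤ → ⊤ (no change)
  #18 pop 5: in=⊤ → ⊤ (no change)

Fixpoint:
  val[0] = ⊤
  val[1] = ⊤
  val[2] = ⊤
  val[3] = ⊤
  val[4] = ⊤
  val[5] = ⊤
  val[6] = ⊤
  val[7] = ⊤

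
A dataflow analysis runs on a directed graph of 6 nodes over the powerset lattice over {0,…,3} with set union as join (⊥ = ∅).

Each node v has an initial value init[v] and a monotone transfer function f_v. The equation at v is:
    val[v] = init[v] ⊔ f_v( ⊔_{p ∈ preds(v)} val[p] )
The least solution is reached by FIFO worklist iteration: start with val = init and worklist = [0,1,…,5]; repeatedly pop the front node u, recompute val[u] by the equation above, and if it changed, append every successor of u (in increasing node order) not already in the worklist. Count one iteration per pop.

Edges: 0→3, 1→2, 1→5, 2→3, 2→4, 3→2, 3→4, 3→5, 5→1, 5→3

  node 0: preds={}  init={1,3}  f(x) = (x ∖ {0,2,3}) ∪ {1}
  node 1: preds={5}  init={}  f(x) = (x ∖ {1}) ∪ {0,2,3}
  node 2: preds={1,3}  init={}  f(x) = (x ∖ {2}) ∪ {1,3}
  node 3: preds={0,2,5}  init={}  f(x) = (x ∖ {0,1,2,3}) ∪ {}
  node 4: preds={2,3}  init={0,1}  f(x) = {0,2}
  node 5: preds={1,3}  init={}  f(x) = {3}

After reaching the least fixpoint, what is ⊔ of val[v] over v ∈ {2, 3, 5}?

{0,1,3}

Iteration log — 8 steps:
  step 1. node 0  ⊔preds={}  new={1,3}  stable
  step 2. node 1  ⊔preds={}  new={0,2,3}  old={}  +wl: 
  step 3. node 2  ⊔preds={0,2,3}  new={0,1,3}  old={}  +wl: 
  step 4. node 3  ⊔preds={0,1,3}  new={}  stable
  step 5. node 4  ⊔preds={0,1,3}  new={0,1,2}  old={0,1}  +wl: 
  step 6. node 5  ⊔preds={0,2,3}  new={3}  old={}  +wl: 1,3
  step 7. node 1  ⊔preds={3}  new={0,2,3}  stable
  step 8. node 3  ⊔preds={0,1,3}  new={}  stable

Least fixpoint reached:
  node 0: {1,3}
  node 1: {0,2,3}
  node 2: {0,1,3}
  node 3: {}
  node 4: {0,1,2}
  node 5: {3}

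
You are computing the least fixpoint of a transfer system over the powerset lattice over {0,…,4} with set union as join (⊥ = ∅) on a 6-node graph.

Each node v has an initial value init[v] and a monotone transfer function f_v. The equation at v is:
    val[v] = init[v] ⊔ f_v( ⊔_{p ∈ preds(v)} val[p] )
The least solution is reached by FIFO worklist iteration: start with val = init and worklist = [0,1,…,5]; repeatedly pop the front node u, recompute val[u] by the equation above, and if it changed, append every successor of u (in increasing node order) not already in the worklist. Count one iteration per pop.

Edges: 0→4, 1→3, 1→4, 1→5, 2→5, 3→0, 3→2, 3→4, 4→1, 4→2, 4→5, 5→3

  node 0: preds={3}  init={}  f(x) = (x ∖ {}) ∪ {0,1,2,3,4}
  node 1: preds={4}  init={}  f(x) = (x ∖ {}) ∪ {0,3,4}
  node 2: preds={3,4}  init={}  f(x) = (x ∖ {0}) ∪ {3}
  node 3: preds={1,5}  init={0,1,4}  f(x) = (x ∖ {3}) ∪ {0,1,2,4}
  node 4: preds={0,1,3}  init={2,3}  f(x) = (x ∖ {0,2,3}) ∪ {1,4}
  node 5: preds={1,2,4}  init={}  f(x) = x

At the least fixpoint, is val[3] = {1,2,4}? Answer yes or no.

no

Worklist (12 pops):
  #1 pop 0: in={0,1,4} → {0,1,2,3,4} (was {}); enqueue []
  #2 pop 1: in={2,3} → {0,2,3,4} (was {}); enqueue []
  #3 pop 2: in={0,1,2,3,4} → {1,2,3,4} (was {}); enqueue []
  #4 pop 3: in={0,2,3,4} → {0,1,2,4} (was {0,1,4}); enqueue [0,2]
  #5 pop 4: in={0,1,2,3,4} → {1,2,3,4} (was {2,3}); enqueue [1]
  #6 pop 5: in={0,1,2,3,4} → {0,1,2,3,4} (was {}); enqueue [3]
  #7 pop 0: in={0,1,2,4} → {0,1,2,3,4} (no change)
  #8 pop 2: in={0,1,2,3,4} → {1,2,3,4} (no change)
  #9 pop 1: in={1,2,3,4} → {0,1,2,3,4} (was {0,2,3,4}); enqueue [4,5]
  #10 pop 3: in={0,1,2,3,4} → {0,1,2,4} (no change)
  #11 pop 4: in={0,1,2,3,4} → {1,2,3,4} (no change)
  #12 pop 5: in={0,1,2,3,4} → {0,1,2,3,4} (no change)

Fixpoint:
  val[0] = {0,1,2,3,4}
  val[1] = {0,1,2,3,4}
  val[2] = {1,2,3,4}
  val[3] = {0,1,2,4}
  val[4] = {1,2,3,4}
  val[5] = {0,1,2,3,4}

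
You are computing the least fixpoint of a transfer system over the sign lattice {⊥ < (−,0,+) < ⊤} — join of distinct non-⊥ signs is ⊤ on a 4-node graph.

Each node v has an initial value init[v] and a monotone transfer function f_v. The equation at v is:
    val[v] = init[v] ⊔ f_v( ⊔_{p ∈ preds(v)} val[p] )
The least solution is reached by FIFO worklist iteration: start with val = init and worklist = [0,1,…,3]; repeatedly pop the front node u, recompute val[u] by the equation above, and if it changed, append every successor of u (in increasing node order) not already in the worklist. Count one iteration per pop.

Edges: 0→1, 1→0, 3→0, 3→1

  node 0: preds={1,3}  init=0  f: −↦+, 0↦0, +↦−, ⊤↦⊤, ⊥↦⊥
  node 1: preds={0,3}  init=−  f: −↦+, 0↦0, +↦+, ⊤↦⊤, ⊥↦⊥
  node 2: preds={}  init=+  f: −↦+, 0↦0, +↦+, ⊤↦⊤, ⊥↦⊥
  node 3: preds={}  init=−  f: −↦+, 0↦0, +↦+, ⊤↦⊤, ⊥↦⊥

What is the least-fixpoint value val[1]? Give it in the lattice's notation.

⊤

Iteration log — 5 steps:
  step 1. node 0  ⊔preds=−  new=⊤  old=0  +wl: 
  step 2. node 1  ⊔preds=⊤  new=⊤  old=−  +wl: 0
  step 3. node 2  ⊔preds=⊥  new=+  stable
  step 4. node 3  ⊔preds=⊥  new=−  stable
  step 5. node 0  ⊔preds=⊤  new=⊤  stable

Least fixpoint reached:
  node 0: ⊤
  node 1: ⊤
  node 2: +
  node 3: −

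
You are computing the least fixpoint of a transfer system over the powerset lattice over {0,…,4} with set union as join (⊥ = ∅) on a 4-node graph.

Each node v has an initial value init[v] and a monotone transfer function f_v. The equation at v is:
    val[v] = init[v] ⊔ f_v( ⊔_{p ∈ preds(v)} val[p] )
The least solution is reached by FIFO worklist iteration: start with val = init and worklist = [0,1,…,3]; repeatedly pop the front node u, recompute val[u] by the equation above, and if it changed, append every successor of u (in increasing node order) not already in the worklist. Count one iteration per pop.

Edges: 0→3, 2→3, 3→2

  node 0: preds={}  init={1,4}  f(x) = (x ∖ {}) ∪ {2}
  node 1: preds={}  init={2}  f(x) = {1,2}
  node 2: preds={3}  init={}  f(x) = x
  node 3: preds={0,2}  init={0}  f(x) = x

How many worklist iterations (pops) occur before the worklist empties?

6

Iteration log — 6 steps:
  step 1. node 0  ⊔preds={}  new={1,2,4}  old={1,4}  +wl: 
  step 2. node 1  ⊔preds={}  new={1,2}  old={2}  +wl: 
  step 3. node 2  ⊔preds={0}  new={0}  old={}  +wl: 
  step 4. node 3  ⊔preds={0,1,2,4}  new={0,1,2,4}  old={0}  +wl: 2
  step 5. node 2  ⊔preds={0,1,2,4}  new={0,1,2,4}  old={0}  +wl: 3
  step 6. node 3  ⊔preds={0,1,2,4}  new={0,1,2,4}  stable

Least fixpoint reached:
  node 0: {1,2,4}
  node 1: {1,2}
  node 2: {0,1,2,4}
  node 3: {0,1,2,4}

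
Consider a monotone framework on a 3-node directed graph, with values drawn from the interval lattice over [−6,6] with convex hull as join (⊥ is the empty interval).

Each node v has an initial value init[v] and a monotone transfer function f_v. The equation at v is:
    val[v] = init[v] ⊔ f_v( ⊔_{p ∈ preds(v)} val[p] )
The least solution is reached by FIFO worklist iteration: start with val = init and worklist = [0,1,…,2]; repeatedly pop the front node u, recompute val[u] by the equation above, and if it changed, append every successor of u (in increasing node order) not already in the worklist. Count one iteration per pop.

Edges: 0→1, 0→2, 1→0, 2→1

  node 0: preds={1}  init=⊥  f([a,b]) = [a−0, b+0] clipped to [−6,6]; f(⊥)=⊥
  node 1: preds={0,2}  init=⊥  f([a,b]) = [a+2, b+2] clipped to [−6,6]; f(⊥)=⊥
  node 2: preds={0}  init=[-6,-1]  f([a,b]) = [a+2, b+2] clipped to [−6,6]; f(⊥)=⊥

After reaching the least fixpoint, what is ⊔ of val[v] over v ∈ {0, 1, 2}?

[-6,6]

Worklist (15 pops):
  #1 pop 0: in=⊥ → ⊥ (no change)
  #2 pop 1: in=[-6,-1] → [-4,1] (was ⊥); enqueue [0]
  #3 pop 2: in=⊥ → [-6,-1] (no change)
  #4 pop 0: in=[-4,1] → [-4,1] (was ⊥); enqueue [1,2]
  #5 pop 1: in=[-6,1] → [-4,3] (was [-4,1]); enqueue [0]
  #6 pop 2: in=[-4,1] → [-6,3] (was [-6,-1]); enqueue [1]
  #7 pop 0: in=[-4,3] → [-4,3] (was [-4,1]); enqueue [2]
  #8 pop 1: in=[-6,3] → [-4,5] (was [-4,3]); enqueue [0]
  #9 pop 2: in=[-4,3] → [-6,5] (was [-6,3]); enqueue [1]
  #10 pop 0: in=[-4,5] → [-4,5] (was [-4,3]); enqueue [2]
  #11 pop 1: in=[-6,5] → [-4,6] (was [-4,5]); enqueue [0]
  #12 pop 2: in=[-4,5] → [-6,6] (was [-6,5]); enqueue [1]
  #13 pop 0: in=[-4,6] → [-4,6] (was [-4,5]); enqueue [2]
  #14 pop 1: in=[-6,6] → [-4,6] (no change)
  #15 pop 2: in=[-4,6] → [-6,6] (no change)

Fixpoint:
  val[0] = [-4,6]
  val[1] = [-4,6]
  val[2] = [-6,6]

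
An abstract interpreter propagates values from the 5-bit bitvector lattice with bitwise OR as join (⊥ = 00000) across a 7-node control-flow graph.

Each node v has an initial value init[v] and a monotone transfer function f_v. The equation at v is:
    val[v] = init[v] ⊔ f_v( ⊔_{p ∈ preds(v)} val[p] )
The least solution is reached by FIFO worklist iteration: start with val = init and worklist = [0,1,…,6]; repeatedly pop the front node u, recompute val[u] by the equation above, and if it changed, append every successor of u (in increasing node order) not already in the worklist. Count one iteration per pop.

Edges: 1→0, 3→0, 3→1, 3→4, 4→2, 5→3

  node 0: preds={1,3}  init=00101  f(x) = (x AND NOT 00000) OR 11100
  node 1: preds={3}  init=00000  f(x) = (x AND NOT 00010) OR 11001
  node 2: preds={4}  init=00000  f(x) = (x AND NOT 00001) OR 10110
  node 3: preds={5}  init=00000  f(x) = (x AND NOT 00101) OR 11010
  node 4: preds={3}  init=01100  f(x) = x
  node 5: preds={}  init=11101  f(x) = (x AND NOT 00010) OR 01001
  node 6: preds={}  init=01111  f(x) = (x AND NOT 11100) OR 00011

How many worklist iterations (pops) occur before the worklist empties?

Worklist (10 pops):
  #1 pop 0: in=00000 → 11101 (was 00101); enqueue []
  #2 pop 1: in=00000 → 11001 (was 00000); enqueue [0]
  #3 pop 2: in=01100 → 11110 (was 00000); enqueue []
  #4 pop 3: in=11101 → 11010 (was 00000); enqueue [1]
  #5 pop 4: in=11010 → 11110 (was 01100); enqueue [2]
  #6 pop 5: in=00000 → 11101 (no change)
  #7 pop 6: in=00000 → 01111 (no change)
  #8 pop 0: in=11011 → 11111 (was 11101); enqueue []
  #9 pop 1: in=11010 → 11001 (no change)
  #10 pop 2: in=11110 → 11110 (no change)

Fixpoint:
  val[0] = 11111
  val[1] = 11001
  val[2] = 11110
  val[3] = 11010
  val[4] = 11110
  val[5] = 11101
  val[6] = 01111

10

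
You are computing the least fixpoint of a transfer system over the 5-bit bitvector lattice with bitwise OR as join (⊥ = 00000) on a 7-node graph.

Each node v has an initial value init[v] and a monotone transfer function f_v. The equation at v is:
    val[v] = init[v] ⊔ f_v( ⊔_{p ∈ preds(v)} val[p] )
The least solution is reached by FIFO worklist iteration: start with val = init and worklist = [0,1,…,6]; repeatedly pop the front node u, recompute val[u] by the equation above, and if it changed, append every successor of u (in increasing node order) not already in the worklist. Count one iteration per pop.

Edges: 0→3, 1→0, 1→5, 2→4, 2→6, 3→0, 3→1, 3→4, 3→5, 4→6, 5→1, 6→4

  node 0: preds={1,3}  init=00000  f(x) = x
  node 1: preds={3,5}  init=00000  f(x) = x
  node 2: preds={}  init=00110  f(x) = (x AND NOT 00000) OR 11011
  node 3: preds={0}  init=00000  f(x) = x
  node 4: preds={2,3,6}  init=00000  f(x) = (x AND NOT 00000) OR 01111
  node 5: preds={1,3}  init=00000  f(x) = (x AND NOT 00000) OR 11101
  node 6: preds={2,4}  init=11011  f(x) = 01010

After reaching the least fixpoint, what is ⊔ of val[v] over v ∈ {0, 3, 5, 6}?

Trace (15 dequeues):
  [1] u=0 | in 00000 | out 00000 | ==
  [2] u=1 | in 00000 | out 00000 | ==
  [3] u=2 | in 00000 | out 11111 | prev 00110 | push {}
  [4] u=3 | in 00000 | out 00000 | ==
  [5] u=4 | in 11111 | out 11111 | prev 00000 | push {}
  [6] u=5 | in 00000 | out 11101 | prev 00000 | push {1}
  [7] u=6 | in 11111 | out 11011 | ==
  [8] u=1 | in 11101 | out 11101 | prev 00000 | push {0,5}
  [9] u=0 | in 11101 | out 11101 | prev 00000 | push {3}
  [10] u=5 | in 11101 | out 11101 | ==
  [11] u=3 | in 11101 | out 11101 | prev 00000 | push {0,1,4,5}
  [12] u=0 | in 11101 | out 11101 | ==
  [13] u=1 | in 11101 | out 11101 | ==
  [14] u=4 | in 11111 | out 11111 | ==
  [15] u=5 | in 11101 | out 11101 | ==

Converged values:
  [0] 11101
  [1] 11101
  [2] 11111
  [3] 11101
  [4] 11111
  [5] 11101
  [6] 11011

11111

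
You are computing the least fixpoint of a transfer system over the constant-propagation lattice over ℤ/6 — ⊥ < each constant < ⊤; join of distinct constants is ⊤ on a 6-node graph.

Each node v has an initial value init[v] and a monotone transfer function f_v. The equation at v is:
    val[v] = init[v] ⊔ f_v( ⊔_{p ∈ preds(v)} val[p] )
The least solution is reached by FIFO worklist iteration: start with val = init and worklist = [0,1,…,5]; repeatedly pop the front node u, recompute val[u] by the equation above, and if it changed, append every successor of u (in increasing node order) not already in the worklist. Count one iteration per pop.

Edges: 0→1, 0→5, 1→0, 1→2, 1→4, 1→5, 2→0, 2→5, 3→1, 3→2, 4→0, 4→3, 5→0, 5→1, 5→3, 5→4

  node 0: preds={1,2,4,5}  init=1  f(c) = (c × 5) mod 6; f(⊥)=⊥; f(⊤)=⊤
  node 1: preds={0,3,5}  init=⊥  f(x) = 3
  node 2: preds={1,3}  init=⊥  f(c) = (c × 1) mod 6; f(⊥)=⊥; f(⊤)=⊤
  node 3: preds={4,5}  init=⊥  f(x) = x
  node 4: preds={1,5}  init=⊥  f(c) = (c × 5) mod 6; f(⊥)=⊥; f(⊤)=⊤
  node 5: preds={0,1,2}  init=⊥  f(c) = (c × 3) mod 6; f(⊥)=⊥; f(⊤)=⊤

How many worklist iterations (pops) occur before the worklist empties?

Iteration log — 15 steps:
  step 1. node 0  ⊔preds=⊥  new=1  stable
  step 2. node 1  ⊔preds=1  new=3  old=⊥  +wl: 0
  step 3. node 2  ⊔preds=3  new=3  old=⊥  +wl: 
  step 4. node 3  ⊔preds=⊥  new=⊥  stable
  step 5. node 4  ⊔preds=3  new=3  old=⊥  +wl: 3
  step 6. node 5  ⊔preds=⊤  new=⊤  old=⊥  +wl: 1,4
  step 7. node 0  ⊔preds=⊤  new=⊤  old=1  +wl: 5
  step 8. node 3  ⊔preds=⊤  new=⊤  old=⊥  +wl: 2
  step 9. node 1  ⊔preds=⊤  new=3  stable
  step 10. node 4  ⊔preds=⊤  new=⊤  old=3  +wl: 0,3
  step 11. node 5  ⊔preds=⊤  new=⊤  stable
  step 12. node 2  ⊔preds=⊤  new=⊤  old=3  +wl: 5
  step 13. node 0  ⊔preds=⊤  new=⊤  stable
  step 14. node 3  ⊔preds=⊤  new=⊤  stable
  step 15. node 5  ⊔preds=⊤  new=⊤  stable

Least fixpoint reached:
  node 0: ⊤
  node 1: 3
  node 2: ⊤
  node 3: ⊤
  node 4: ⊤
  node 5: ⊤

15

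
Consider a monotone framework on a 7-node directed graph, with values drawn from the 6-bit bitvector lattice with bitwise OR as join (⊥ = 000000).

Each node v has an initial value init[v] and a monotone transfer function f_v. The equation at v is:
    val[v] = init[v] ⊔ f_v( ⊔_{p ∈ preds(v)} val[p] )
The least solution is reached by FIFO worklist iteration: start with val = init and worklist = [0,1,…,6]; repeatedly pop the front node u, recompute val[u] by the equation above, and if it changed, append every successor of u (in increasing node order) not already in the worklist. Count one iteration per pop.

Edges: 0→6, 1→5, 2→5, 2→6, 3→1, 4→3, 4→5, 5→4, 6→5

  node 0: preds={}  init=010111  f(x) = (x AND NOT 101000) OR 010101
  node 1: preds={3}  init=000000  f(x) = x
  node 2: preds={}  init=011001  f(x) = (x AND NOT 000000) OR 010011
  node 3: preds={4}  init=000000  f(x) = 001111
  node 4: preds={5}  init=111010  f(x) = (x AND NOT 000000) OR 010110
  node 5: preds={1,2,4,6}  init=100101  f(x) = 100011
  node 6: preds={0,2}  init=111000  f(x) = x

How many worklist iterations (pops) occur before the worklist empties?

Iteration log — 11 steps:
  step 1. node 0  ⊔preds=000000  new=010111  stable
  step 2. node 1  ⊔preds=000000  new=000000  stable
  step 3. node 2  ⊔preds=000000  new=011011  old=011001  +wl: 
  step 4. node 3  ⊔preds=111010  new=001111  old=000000  +wl: 1
  step 5. node 4  ⊔preds=100101  new=111111  old=111010  +wl: 3
  step 6. node 5  ⊔preds=111111  new=100111  old=100101  +wl: 4
  step 7. node 6  ⊔preds=011111  new=111111  old=111000  +wl: 5
  step 8. node 1  ⊔preds=001111  new=001111  old=000000  +wl: 
  step 9. node 3  ⊔preds=111111  new=001111  stable
  step 10. node 4  ⊔preds=100111  new=111111  stable
  step 11. node 5  ⊔preds=111111  new=100111  stable

Least fixpoint reached:
  node 0: 010111
  node 1: 001111
  node 2: 011011
  node 3: 001111
  node 4: 111111
  node 5: 100111
  node 6: 111111

11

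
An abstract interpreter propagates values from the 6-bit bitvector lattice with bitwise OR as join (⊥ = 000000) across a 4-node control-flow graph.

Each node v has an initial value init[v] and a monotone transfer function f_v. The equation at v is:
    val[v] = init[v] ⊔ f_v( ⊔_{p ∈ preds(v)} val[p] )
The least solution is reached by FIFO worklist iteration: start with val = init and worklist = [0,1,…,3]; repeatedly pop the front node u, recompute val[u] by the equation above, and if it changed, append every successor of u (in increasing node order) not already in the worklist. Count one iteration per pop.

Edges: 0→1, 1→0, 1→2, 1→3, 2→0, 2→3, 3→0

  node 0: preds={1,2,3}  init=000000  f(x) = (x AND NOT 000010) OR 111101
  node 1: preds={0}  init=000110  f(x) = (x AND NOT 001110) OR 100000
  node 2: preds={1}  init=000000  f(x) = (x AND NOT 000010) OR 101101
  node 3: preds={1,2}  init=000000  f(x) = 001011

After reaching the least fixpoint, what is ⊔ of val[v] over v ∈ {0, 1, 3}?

Worklist (5 pops):
  #1 pop 0: in=000110 → 111101 (was 000000); enqueue []
  #2 pop 1: in=111101 → 110111 (was 000110); enqueue [0]
  #3 pop 2: in=110111 → 111101 (was 000000); enqueue []
  #4 pop 3: in=111111 → 001011 (was 000000); enqueue []
  #5 pop 0: in=111111 → 111101 (no change)

Fixpoint:
  val[0] = 111101
  val[1] = 110111
  val[2] = 111101
  val[3] = 001011

111111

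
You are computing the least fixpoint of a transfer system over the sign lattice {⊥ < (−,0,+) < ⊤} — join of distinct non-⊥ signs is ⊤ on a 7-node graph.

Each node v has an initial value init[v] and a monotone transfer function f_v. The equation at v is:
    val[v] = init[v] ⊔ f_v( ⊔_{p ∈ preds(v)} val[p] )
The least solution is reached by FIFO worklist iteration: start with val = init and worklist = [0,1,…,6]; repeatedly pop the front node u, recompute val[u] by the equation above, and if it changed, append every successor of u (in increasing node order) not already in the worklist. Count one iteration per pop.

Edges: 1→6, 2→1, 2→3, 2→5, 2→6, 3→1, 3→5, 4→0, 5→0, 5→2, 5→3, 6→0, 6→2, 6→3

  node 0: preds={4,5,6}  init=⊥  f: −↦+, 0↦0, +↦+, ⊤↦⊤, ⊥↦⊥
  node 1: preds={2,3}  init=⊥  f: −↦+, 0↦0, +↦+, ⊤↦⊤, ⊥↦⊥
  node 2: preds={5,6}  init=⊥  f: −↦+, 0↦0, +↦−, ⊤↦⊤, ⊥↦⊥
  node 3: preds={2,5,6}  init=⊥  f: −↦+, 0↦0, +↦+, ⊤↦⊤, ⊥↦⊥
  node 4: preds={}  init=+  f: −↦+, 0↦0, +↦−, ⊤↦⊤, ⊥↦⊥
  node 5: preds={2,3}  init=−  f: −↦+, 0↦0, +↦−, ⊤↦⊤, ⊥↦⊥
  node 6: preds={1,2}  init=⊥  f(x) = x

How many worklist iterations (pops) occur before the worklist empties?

17

Trace (17 dequeues):
  [1] u=0 | in ⊤ | out ⊤ | prev ⊥ | push {}
  [2] u=1 | in ⊥ | out ⊥ | ==
  [3] u=2 | in − | out + | prev ⊥ | push {1}
  [4] u=3 | in ⊤ | out ⊤ | prev ⊥ | push {}
  [5] u=4 | in ⊥ | out + | ==
  [6] u=5 | in ⊤ | out ⊤ | prev − | push {0,2,3}
  [7] u=6 | in + | out + | prev ⊥ | push {}
  [8] u=1 | in ⊤ | out ⊤ | prev ⊥ | push {6}
  [9] u=0 | in ⊤ | out ⊤ | ==
  [10] u=2 | in ⊤ | out ⊤ | prev + | push {1,5}
  [11] u=3 | in ⊤ | out ⊤ | ==
  [12] u=6 | in ⊤ | out ⊤ | prev + | push {0,2,3}
  [13] u=1 | in ⊤ | out ⊤ | ==
  [14] u=5 | in ⊤ | out ⊤ | ==
  [15] u=0 | in ⊤ | out ⊤ | ==
  [16] u=2 | in ⊤ | out ⊤ | ==
  [17] u=3 | in ⊤ | out ⊤ | ==

Converged values:
  [0] ⊤
  [1] ⊤
  [2] ⊤
  [3] ⊤
  [4] +
  [5] ⊤
  [6] ⊤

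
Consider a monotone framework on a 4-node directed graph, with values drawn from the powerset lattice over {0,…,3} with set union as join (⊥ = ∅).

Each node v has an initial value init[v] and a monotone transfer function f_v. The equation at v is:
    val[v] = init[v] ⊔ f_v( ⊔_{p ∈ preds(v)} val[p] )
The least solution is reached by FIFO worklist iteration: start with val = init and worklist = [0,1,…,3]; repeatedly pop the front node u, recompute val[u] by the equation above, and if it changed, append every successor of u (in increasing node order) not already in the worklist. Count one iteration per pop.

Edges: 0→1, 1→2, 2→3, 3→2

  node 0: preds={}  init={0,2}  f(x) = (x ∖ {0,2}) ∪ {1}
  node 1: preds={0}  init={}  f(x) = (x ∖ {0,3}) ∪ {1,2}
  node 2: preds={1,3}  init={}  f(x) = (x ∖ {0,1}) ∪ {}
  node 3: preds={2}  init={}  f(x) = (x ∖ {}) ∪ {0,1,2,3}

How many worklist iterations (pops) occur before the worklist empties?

Trace (6 dequeues):
  [1] u=0 | in {} | out {0,1,2} | prev {0,2} | push {}
  [2] u=1 | in {0,1,2} | out {1,2} | prev {} | push {}
  [3] u=2 | in {1,2} | out {2} | prev {} | push {}
  [4] u=3 | in {2} | out {0,1,2,3} | prev {} | push {2}
  [5] u=2 | in {0,1,2,3} | out {2,3} | prev {2} | push {3}
  [6] u=3 | in {2,3} | out {0,1,2,3} | ==

Converged values:
  [0] {0,1,2}
  [1] {1,2}
  [2] {2,3}
  [3] {0,1,2,3}

6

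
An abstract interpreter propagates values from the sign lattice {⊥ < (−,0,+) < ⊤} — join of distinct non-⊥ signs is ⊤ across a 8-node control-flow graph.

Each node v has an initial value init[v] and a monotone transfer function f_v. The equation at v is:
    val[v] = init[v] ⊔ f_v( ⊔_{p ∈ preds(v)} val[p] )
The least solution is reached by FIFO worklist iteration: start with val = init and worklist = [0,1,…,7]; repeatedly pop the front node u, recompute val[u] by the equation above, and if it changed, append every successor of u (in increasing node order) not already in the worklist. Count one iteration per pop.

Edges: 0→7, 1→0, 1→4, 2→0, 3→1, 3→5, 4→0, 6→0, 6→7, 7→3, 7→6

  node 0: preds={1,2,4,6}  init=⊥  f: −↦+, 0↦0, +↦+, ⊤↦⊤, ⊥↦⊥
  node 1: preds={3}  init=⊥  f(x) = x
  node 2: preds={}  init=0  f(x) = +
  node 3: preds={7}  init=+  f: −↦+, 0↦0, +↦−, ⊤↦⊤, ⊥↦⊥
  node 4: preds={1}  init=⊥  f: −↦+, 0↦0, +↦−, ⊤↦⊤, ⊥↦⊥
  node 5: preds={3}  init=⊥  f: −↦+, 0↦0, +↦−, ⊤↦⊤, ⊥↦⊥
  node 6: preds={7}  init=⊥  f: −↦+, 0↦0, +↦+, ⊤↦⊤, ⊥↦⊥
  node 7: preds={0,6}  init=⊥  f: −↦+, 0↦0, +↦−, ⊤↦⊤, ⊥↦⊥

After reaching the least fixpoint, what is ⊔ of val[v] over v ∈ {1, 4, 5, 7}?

Iteration log — 20 steps:
  step 1. node 0  ⊔preds=0  new=0  old=⊥  +wl: 
  step 2. node 1  ⊔preds=+  new=+  old=⊥  +wl: 0
  step 3. node 2  ⊔preds=⊥  new=⊤  old=0  +wl: 
  step 4. node 3  ⊔preds=⊥  new=+  stable
  step 5. node 4  ⊔preds=+  new=−  old=⊥  +wl: 
  step 6. node 5  ⊔preds=+  new=−  old=⊥  +wl: 
  step 7. node 6  ⊔preds=⊥  new=⊥  stable
  step 8. node 7  ⊔preds=0  new=0  old=⊥  +wl: 3,6
  step 9. node 0  ⊔preds=⊤  new=⊤  old=0  +wl: 7
  step 10. node 3  ⊔preds=0  new=⊤  old=+  +wl: 1,5
  step 11. node 6  ⊔preds=0  new=0  old=⊥  +wl: 0
  step 12. node 7  ⊔preds=⊤  new=⊤  old=0  +wl: 3,6
  step 13. node 1  ⊔preds=⊤  new=⊤  old=+  +wl: 4
  step 14. node 5  ⊔preds=⊤  new=⊤  old=−  +wl: 
  step 15. node 0  ⊔preds=⊤  new=⊤  stable
  step 16. node 3  ⊔preds=⊤  new=⊤  stable
  step 17. node 6  ⊔preds=⊤  new=⊤  old=0  +wl: 0,7
  step 18. node 4  ⊔preds=⊤  new=⊤  old=−  +wl: 
  step 19. node 0  ⊔preds=⊤  new=⊤  stable
  step 20. node 7  ⊔preds=⊤  new=⊤  stable

Least fixpoint reached:
  node 0: ⊤
  node 1: ⊤
  node 2: ⊤
  node 3: ⊤
  node 4: ⊤
  node 5: ⊤
  node 6: ⊤
  node 7: ⊤

⊤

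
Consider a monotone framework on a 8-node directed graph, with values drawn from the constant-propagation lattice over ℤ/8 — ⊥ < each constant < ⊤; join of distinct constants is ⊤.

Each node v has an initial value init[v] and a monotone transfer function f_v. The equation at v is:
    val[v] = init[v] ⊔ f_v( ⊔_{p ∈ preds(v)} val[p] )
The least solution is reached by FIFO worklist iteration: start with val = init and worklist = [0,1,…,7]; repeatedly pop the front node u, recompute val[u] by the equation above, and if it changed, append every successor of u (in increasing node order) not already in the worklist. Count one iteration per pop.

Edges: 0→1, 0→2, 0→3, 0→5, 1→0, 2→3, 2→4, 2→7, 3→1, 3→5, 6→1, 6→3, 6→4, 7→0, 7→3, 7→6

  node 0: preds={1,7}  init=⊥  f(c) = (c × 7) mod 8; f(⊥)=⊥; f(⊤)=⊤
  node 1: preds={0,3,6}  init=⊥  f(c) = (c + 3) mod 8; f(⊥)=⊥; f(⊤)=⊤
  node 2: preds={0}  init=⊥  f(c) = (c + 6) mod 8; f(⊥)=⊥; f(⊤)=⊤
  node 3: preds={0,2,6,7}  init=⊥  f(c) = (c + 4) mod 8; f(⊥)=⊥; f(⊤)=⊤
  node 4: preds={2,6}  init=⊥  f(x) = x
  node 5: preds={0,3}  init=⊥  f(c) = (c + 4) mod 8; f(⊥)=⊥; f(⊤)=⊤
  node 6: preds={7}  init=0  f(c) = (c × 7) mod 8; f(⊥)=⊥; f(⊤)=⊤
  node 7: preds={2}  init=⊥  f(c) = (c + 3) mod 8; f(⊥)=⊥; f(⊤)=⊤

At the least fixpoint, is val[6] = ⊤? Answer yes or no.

Trace (28 dequeues):
  [1] u=0 | in ⊥ | out ⊥ | ==
  [2] u=1 | in 0 | out 3 | prev ⊥ | push {0}
  [3] u=2 | in ⊥ | out ⊥ | ==
  [4] u=3 | in 0 | out 4 | prev ⊥ | push {1}
  [5] u=4 | in 0 | out 0 | prev ⊥ | push {}
  [6] u=5 | in 4 | out 0 | prev ⊥ | push {}
  [7] u=6 | in ⊥ | out 0 | ==
  [8] u=7 | in ⊥ | out ⊥ | ==
  [9] u=0 | in 3 | out 5 | prev ⊥ | push {2,3,5}
  [10] u=1 | in ⊤ | out ⊤ | prev 3 | push {0}
  [11] u=2 | in 5 | out 3 | prev ⊥ | push {4,7}
  [12] u=3 | in ⊤ | out ⊤ | prev 4 | push {1}
  [13] u=5 | in ⊤ | out ⊤ | prev 0 | push {}
  [14] u=0 | in ⊤ | out ⊤ | prev 5 | push {2,3,5}
  [15] u=4 | in ⊤ | out ⊤ | prev 0 | push {}
  [16] u=7 | in 3 | out 6 | prev ⊥ | push {0,6}
  [17] u=1 | in ⊤ | out ⊤ | ==
  [18] u=2 | in ⊤ | out ⊤ | prev 3 | push {4,7}
  [19] u=3 | in ⊤ | out ⊤ | ==
  [20] u=5 | in ⊤ | out ⊤ | ==
  [21] u=0 | in ⊤ | out ⊤ | ==
  [22] u=6 | in 6 | out ⊤ | prev 0 | push {1,3}
  [23] u=4 | in ⊤ | out ⊤ | ==
  [24] u=7 | in ⊤ | out ⊤ | prev 6 | push {0,6}
  [25] u=1 | in ⊤ | out ⊤ | ==
  [26] u=3 | in ⊤ | out ⊤ | ==
  [27] u=0 | in ⊤ | out ⊤ | ==
  [28] u=6 | in ⊤ | out ⊤ | ==

Converged values:
  [0] ⊤
  [1] ⊤
  [2] ⊤
  [3] ⊤
  [4] ⊤
  [5] ⊤
  [6] ⊤
  [7] ⊤

yes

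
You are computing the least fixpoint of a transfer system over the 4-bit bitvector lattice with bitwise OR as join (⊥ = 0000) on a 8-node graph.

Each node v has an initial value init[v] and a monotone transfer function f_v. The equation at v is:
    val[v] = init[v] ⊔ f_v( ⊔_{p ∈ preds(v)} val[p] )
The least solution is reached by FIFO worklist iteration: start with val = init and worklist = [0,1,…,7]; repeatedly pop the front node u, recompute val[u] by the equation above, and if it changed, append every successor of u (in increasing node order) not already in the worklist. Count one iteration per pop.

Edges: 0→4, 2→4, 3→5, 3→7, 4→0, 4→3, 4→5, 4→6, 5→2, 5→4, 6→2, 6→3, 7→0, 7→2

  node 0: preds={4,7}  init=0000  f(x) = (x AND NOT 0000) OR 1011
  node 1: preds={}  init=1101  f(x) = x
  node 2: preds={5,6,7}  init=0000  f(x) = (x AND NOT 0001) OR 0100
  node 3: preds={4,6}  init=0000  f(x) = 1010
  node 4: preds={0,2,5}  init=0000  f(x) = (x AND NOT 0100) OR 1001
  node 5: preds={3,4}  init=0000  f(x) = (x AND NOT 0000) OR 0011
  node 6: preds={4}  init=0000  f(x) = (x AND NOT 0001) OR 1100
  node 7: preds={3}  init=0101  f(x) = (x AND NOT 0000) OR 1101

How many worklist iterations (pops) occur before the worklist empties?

12

Worklist (12 pops):
  #1 pop 0: in=0101 → 1111 (was 0000); enqueue []
  #2 pop 1: in=0000 → 1101 (no change)
  #3 pop 2: in=0101 → 0100 (was 0000); enqueue []
  #4 pop 3: in=0000 → 1010 (was 0000); enqueue []
  #5 pop 4: in=1111 → 1011 (was 0000); enqueue [0,3]
  #6 pop 5: in=1011 → 1011 (was 0000); enqueue [2,4]
  #7 pop 6: in=1011 → 1110 (was 0000); enqueue []
  #8 pop 7: in=1010 → 1111 (was 0101); enqueue []
  #9 pop 0: in=1111 → 1111 (no change)
  #10 pop 3: in=1111 → 1010 (no change)
  #11 pop 2: in=1111 → 1110 (was 0100); enqueue []
  #12 pop 4: in=1111 → 1011 (no change)

Fixpoint:
  val[0] = 1111
  val[1] = 1101
  val[2] = 1110
  val[3] = 1010
  val[4] = 1011
  val[5] = 1011
  val[6] = 1110
  val[7] = 1111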